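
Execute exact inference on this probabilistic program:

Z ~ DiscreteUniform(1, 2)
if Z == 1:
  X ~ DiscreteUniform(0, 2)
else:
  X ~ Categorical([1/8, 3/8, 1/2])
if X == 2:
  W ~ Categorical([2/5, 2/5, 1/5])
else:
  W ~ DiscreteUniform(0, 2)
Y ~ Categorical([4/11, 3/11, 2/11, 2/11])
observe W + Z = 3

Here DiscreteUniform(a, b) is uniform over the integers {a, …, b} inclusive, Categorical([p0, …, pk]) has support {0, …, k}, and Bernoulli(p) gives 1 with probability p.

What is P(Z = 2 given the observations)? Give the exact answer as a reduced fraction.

Enumerate traces; 24 have nonzero weight after conditioning:
  (Z=1, X=0, W=2, Y=0) weight 2/99
  (Z=1, X=0, W=2, Y=1) weight 1/66
  (Z=1, X=0, W=2, Y=2) weight 1/99
  (Z=1, X=0, W=2, Y=3) weight 1/99
  (Z=1, X=1, W=2, Y=0) weight 2/99
  (Z=1, X=1, W=2, Y=1) weight 1/66
  (Z=1, X=1, W=2, Y=2) weight 1/99
  (Z=1, X=1, W=2, Y=3) weight 1/99
  (Z=2, X=0, W=1, Y=0) weight 1/132
  … 15 more
Group by Z:
  weight(Z=1) = 13/90
  weight(Z=2) = 11/60
Total weight = 13/90 + 11/60 = 59/180
P(Z=1 | obs) = 13/90 / 59/180 = 26/59
P(Z=2 | obs) = 11/60 / 59/180 = 33/59

P(Z = 2 | obs) = 33/59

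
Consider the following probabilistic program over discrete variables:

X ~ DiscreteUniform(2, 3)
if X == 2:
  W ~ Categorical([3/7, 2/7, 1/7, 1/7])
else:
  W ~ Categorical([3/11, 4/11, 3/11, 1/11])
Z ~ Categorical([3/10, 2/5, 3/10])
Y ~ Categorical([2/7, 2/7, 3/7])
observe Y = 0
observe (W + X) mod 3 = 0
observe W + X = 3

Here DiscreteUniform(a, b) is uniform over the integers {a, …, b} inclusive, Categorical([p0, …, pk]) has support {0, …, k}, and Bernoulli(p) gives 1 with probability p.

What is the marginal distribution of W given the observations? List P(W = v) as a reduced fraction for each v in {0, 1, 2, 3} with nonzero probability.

P(W=0) = 21/43, P(W=1) = 22/43

Enumerate traces; 6 have nonzero weight after conditioning:
  (X=2, W=1, Z=0, Y=0) weight 3/245
  (X=2, W=1, Z=1, Y=0) weight 4/245
  (X=2, W=1, Z=2, Y=0) weight 3/245
  (X=3, W=0, Z=0, Y=0) weight 9/770
  (X=3, W=0, Z=1, Y=0) weight 6/385
  (X=3, W=0, Z=2, Y=0) weight 9/770
Group by W:
  weight(W=0) = 3/77
  weight(W=1) = 2/49
Total weight = 3/77 + 2/49 = 43/539
P(W=0 | obs) = 3/77 / 43/539 = 21/43
P(W=1 | obs) = 2/49 / 43/539 = 22/43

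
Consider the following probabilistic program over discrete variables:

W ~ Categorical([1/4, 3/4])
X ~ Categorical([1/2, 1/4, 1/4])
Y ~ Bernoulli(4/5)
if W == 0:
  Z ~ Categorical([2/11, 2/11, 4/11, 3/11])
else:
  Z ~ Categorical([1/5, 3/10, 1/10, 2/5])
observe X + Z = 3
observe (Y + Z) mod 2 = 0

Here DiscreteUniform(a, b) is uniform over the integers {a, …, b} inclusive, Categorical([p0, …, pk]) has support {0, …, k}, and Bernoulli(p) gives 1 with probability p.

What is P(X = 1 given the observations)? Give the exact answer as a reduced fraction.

Enumerate traces; 6 have nonzero weight after conditioning:
  (W=0, X=0, Y=1, Z=3) weight 3/110
  (W=0, X=1, Y=0, Z=2) weight 1/220
  (W=0, X=2, Y=1, Z=1) weight 1/110
  (W=1, X=0, Y=1, Z=3) weight 3/25
  (W=1, X=1, Y=0, Z=2) weight 3/800
  (W=1, X=2, Y=1, Z=1) weight 9/200
Group by X:
  weight(X=0) = 81/550
  weight(X=1) = 73/8800
  weight(X=2) = 119/2200
Total weight = 81/550 + 73/8800 + 119/2200 = 369/1760
P(X=0 | obs) = 81/550 / 369/1760 = 144/205
P(X=1 | obs) = 73/8800 / 369/1760 = 73/1845
P(X=2 | obs) = 119/2200 / 369/1760 = 476/1845

P(X = 1 | obs) = 73/1845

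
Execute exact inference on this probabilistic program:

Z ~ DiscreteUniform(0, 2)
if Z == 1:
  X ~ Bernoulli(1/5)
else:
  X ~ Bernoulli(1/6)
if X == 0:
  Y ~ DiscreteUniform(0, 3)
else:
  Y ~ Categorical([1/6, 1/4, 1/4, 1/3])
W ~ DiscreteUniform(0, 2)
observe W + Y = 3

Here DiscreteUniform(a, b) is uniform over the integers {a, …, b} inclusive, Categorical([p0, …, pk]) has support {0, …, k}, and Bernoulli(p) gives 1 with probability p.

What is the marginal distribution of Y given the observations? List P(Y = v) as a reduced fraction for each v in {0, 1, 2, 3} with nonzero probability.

Enumerate traces; 18 have nonzero weight after conditioning:
  (Z=0, X=0, Y=1, W=2) weight 5/216
  (Z=0, X=0, Y=2, W=1) weight 5/216
  (Z=0, X=0, Y=3, W=0) weight 5/216
  (Z=0, X=1, Y=1, W=2) weight 1/216
  (Z=0, X=1, Y=2, W=1) weight 1/216
  (Z=0, X=1, Y=3, W=0) weight 1/162
  (Z=1, X=0, Y=1, W=2) weight 1/45
  (Z=1, X=0, Y=2, W=1) weight 1/45
  … 10 more
Group by Y:
  weight(Y=1) = 1/12
  weight(Y=2) = 1/12
  weight(Y=3) = 143/1620
Total weight = 1/12 + 1/12 + 143/1620 = 413/1620
P(Y=1 | obs) = 1/12 / 413/1620 = 135/413
P(Y=2 | obs) = 1/12 / 413/1620 = 135/413
P(Y=3 | obs) = 143/1620 / 413/1620 = 143/413

P(Y=1) = 135/413, P(Y=2) = 135/413, P(Y=3) = 143/413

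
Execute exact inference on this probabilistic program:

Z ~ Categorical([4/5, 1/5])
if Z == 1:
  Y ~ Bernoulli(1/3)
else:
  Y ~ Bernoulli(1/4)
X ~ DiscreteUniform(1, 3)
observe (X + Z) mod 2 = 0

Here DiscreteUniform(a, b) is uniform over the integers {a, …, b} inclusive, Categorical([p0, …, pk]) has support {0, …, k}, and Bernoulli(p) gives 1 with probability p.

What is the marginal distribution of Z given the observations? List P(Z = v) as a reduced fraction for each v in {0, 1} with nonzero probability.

Enumerate traces; 6 have nonzero weight after conditioning:
  (Z=0, Y=0, X=2) weight 1/5
  (Z=0, Y=1, X=2) weight 1/15
  (Z=1, Y=0, X=1) weight 2/45
  (Z=1, Y=0, X=3) weight 2/45
  (Z=1, Y=1, X=1) weight 1/45
  (Z=1, Y=1, X=3) weight 1/45
Group by Z:
  weight(Z=0) = 4/15
  weight(Z=1) = 2/15
Total weight = 4/15 + 2/15 = 2/5
P(Z=0 | obs) = 4/15 / 2/5 = 2/3
P(Z=1 | obs) = 2/15 / 2/5 = 1/3

P(Z=0) = 2/3, P(Z=1) = 1/3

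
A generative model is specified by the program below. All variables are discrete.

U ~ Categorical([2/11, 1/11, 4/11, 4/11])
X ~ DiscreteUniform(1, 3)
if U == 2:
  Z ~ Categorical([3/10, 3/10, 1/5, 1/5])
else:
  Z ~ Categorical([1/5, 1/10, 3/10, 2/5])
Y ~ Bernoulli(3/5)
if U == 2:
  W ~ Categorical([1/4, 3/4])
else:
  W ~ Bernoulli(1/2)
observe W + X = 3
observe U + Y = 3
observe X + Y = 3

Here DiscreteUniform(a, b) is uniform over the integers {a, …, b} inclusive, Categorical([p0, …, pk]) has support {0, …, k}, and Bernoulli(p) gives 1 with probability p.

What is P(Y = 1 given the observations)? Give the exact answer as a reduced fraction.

Enumerate traces; 8 have nonzero weight after conditioning:
  (U=2, X=2, Z=0, Y=1, W=1) weight 9/550
  (U=2, X=2, Z=1, Y=1, W=1) weight 9/550
  (U=2, X=2, Z=2, Y=1, W=1) weight 3/275
  (U=2, X=2, Z=3, Y=1, W=1) weight 3/275
  (U=3, X=3, Z=0, Y=0, W=0) weight 4/825
  (U=3, X=3, Z=1, Y=0, W=0) weight 2/825
  (U=3, X=3, Z=2, Y=0, W=0) weight 2/275
  (U=3, X=3, Z=3, Y=0, W=0) weight 8/825
Group by Y:
  weight(Y=0) = 4/165
  weight(Y=1) = 3/55
Total weight = 4/165 + 3/55 = 13/165
P(Y=0 | obs) = 4/165 / 13/165 = 4/13
P(Y=1 | obs) = 3/55 / 13/165 = 9/13

P(Y = 1 | obs) = 9/13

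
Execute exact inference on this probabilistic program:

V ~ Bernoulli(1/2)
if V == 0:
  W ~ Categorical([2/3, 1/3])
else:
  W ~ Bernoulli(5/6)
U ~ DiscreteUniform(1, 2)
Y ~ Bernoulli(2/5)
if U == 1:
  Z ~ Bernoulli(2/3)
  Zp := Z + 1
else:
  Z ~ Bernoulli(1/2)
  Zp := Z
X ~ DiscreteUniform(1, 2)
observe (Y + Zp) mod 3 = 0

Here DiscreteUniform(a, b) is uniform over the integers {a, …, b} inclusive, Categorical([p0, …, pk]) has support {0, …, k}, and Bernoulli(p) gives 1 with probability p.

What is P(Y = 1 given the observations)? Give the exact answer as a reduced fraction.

Enumerate traces; 16 have nonzero weight after conditioning:
  (V=0, W=0, U=1, Y=1, Z=1, X=1) weight 1/45
  (V=0, W=0, U=1, Y=1, Z=1, X=2) weight 1/45
  (V=0, W=0, U=2, Y=0, Z=0, X=1) weight 1/40
  (V=0, W=0, U=2, Y=0, Z=0, X=2) weight 1/40
  (V=0, W=1, U=1, Y=1, Z=1, X=1) weight 1/90
  (V=0, W=1, U=1, Y=1, Z=1, X=2) weight 1/90
  (V=0, W=1, U=2, Y=0, Z=0, X=1) weight 1/80
  (V=0, W=1, U=2, Y=0, Z=0, X=2) weight 1/80
  … 8 more
Group by Y:
  weight(Y=0) = 3/20
  weight(Y=1) = 2/15
Total weight = 3/20 + 2/15 = 17/60
P(Y=0 | obs) = 3/20 / 17/60 = 9/17
P(Y=1 | obs) = 2/15 / 17/60 = 8/17

P(Y = 1 | obs) = 8/17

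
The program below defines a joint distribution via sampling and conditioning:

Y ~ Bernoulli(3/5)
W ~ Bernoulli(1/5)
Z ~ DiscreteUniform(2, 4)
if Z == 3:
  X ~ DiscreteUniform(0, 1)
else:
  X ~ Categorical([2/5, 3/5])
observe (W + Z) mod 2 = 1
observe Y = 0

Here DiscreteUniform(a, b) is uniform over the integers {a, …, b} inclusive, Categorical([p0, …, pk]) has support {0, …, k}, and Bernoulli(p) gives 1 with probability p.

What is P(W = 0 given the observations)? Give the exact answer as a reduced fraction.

Enumerate traces; 6 have nonzero weight after conditioning:
  (Y=0, W=0, Z=3, X=0) weight 4/75
  (Y=0, W=0, Z=3, X=1) weight 4/75
  (Y=0, W=1, Z=2, X=0) weight 4/375
  (Y=0, W=1, Z=2, X=1) weight 2/125
  (Y=0, W=1, Z=4, X=0) weight 4/375
  (Y=0, W=1, Z=4, X=1) weight 2/125
Group by W:
  weight(W=0) = 8/75
  weight(W=1) = 4/75
Total weight = 8/75 + 4/75 = 4/25
P(W=0 | obs) = 8/75 / 4/25 = 2/3
P(W=1 | obs) = 4/75 / 4/25 = 1/3

P(W = 0 | obs) = 2/3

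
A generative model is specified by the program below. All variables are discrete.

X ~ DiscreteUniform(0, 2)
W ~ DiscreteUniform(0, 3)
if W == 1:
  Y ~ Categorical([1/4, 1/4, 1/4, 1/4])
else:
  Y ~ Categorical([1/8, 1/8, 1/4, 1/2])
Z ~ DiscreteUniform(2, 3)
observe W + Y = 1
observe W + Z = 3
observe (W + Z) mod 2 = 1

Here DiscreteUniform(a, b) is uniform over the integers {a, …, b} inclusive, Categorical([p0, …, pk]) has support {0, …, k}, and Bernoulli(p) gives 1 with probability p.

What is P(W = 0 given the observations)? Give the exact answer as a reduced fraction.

Enumerate traces; 6 have nonzero weight after conditioning:
  (X=0, W=0, Y=1, Z=3) weight 1/192
  (X=0, W=1, Y=0, Z=2) weight 1/96
  (X=1, W=0, Y=1, Z=3) weight 1/192
  (X=1, W=1, Y=0, Z=2) weight 1/96
  (X=2, W=0, Y=1, Z=3) weight 1/192
  (X=2, W=1, Y=0, Z=2) weight 1/96
Group by W:
  weight(W=0) = 1/64
  weight(W=1) = 1/32
Total weight = 1/64 + 1/32 = 3/64
P(W=0 | obs) = 1/64 / 3/64 = 1/3
P(W=1 | obs) = 1/32 / 3/64 = 2/3

P(W = 0 | obs) = 1/3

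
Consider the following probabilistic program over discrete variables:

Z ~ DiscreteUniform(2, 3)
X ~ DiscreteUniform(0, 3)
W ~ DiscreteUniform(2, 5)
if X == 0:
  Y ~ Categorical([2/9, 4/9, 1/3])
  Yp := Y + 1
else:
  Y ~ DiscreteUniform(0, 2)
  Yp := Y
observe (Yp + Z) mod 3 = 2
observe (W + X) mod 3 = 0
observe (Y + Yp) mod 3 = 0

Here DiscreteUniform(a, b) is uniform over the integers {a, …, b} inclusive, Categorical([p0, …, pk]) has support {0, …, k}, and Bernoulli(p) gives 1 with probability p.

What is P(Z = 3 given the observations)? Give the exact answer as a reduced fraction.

Enumerate traces; 5 have nonzero weight after conditioning:
  (Z=2, X=1, W=2, Y=0) weight 1/96
  (Z=2, X=1, W=5, Y=0) weight 1/96
  (Z=2, X=2, W=4, Y=0) weight 1/96
  (Z=2, X=3, W=3, Y=0) weight 1/96
  (Z=3, X=0, W=3, Y=1) weight 1/72
Group by Z:
  weight(Z=2) = 1/24
  weight(Z=3) = 1/72
Total weight = 1/24 + 1/72 = 1/18
P(Z=2 | obs) = 1/24 / 1/18 = 3/4
P(Z=3 | obs) = 1/72 / 1/18 = 1/4

P(Z = 3 | obs) = 1/4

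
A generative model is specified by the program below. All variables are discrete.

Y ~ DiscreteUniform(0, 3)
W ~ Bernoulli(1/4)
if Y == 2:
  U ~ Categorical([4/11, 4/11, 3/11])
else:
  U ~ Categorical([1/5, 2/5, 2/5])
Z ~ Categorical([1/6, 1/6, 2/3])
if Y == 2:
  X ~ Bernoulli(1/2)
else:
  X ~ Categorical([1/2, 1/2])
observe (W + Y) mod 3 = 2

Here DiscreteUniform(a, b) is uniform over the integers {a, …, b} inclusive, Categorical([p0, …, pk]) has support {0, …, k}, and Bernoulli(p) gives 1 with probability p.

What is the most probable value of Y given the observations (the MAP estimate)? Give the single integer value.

Enumerate traces; 36 have nonzero weight after conditioning:
  (Y=1, W=1, U=0, Z=0, X=0) weight 1/960
  (Y=1, W=1, U=0, Z=0, X=1) weight 1/960
  (Y=1, W=1, U=0, Z=1, X=0) weight 1/960
  (Y=1, W=1, U=0, Z=1, X=1) weight 1/960
  (Y=1, W=1, U=0, Z=2, X=0) weight 1/240
  (Y=1, W=1, U=0, Z=2, X=1) weight 1/240
  (Y=1, W=1, U=1, Z=0, X=0) weight 1/480
  (Y=1, W=1, U=1, Z=0, X=1) weight 1/480
  (Y=2, W=0, U=0, Z=0, X=0) weight 1/176
  … 27 more
Group by Y:
  weight(Y=1) = 1/16
  weight(Y=2) = 3/16
Total weight = 1/16 + 3/16 = 1/4
P(Y=1 | obs) = 1/16 / 1/4 = 1/4
P(Y=2 | obs) = 3/16 / 1/4 = 3/4
argmax = 2

argmax_v P(Y = v | obs) = 2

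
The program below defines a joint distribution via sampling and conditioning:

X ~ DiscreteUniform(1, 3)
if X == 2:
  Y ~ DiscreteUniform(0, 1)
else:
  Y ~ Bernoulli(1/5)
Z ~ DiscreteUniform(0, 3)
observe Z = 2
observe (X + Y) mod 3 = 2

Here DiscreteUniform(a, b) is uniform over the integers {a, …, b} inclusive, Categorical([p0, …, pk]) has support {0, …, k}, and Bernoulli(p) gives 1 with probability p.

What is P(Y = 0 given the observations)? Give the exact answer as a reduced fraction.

P(Y = 0 | obs) = 5/7

Enumerate traces; 2 have nonzero weight after conditioning:
  (X=1, Y=1, Z=2) weight 1/60
  (X=2, Y=0, Z=2) weight 1/24
Group by Y:
  weight(Y=0) = 1/24
  weight(Y=1) = 1/60
Total weight = 1/24 + 1/60 = 7/120
P(Y=0 | obs) = 1/24 / 7/120 = 5/7
P(Y=1 | obs) = 1/60 / 7/120 = 2/7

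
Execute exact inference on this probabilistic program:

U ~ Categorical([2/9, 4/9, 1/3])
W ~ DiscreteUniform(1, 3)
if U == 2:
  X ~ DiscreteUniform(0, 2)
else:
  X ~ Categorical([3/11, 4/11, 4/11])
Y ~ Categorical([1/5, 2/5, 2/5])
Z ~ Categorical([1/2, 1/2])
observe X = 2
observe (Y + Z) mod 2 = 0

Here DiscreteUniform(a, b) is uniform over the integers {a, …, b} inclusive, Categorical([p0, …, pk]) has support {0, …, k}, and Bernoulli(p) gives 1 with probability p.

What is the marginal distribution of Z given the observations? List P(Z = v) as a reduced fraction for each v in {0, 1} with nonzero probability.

P(Z=0) = 3/5, P(Z=1) = 2/5

Enumerate traces; 27 have nonzero weight after conditioning:
  (U=0, W=1, X=2, Y=0, Z=0) weight 4/1485
  (U=0, W=1, X=2, Y=1, Z=1) weight 8/1485
  (U=0, W=1, X=2, Y=2, Z=0) weight 8/1485
  (U=0, W=2, X=2, Y=0, Z=0) weight 4/1485
  (U=0, W=2, X=2, Y=1, Z=1) weight 8/1485
  (U=0, W=2, X=2, Y=2, Z=0) weight 8/1485
  (U=0, W=3, X=2, Y=0, Z=0) weight 4/1485
  (U=0, W=3, X=2, Y=1, Z=1) weight 8/1485
  … 19 more
Group by Z:
  weight(Z=0) = 7/66
  weight(Z=1) = 7/99
Total weight = 7/66 + 7/99 = 35/198
P(Z=0 | obs) = 7/66 / 35/198 = 3/5
P(Z=1 | obs) = 7/99 / 35/198 = 2/5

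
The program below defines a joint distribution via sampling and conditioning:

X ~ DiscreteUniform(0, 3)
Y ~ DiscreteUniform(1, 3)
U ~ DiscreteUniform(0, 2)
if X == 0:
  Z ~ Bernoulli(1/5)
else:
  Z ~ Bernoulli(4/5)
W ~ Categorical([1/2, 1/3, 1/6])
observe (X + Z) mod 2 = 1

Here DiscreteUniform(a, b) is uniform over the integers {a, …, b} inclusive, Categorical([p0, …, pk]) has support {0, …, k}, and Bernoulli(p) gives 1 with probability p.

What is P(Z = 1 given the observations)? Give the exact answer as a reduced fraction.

P(Z = 1 | obs) = 5/7

Enumerate traces; 108 have nonzero weight after conditioning:
  (X=0, Y=1, U=0, Z=1, W=0) weight 1/360
  (X=0, Y=1, U=0, Z=1, W=1) weight 1/540
  (X=0, Y=1, U=0, Z=1, W=2) weight 1/1080
  (X=0, Y=1, U=1, Z=1, W=0) weight 1/360
  (X=0, Y=1, U=1, Z=1, W=1) weight 1/540
  (X=0, Y=1, U=1, Z=1, W=2) weight 1/1080
  (X=0, Y=1, U=2, Z=1, W=0) weight 1/360
  (X=0, Y=1, U=2, Z=1, W=1) weight 1/540
  (X=1, Y=1, U=0, Z=0, W=0) weight 1/360
  … 99 more
Group by Z:
  weight(Z=0) = 1/10
  weight(Z=1) = 1/4
Total weight = 1/10 + 1/4 = 7/20
P(Z=0 | obs) = 1/10 / 7/20 = 2/7
P(Z=1 | obs) = 1/4 / 7/20 = 5/7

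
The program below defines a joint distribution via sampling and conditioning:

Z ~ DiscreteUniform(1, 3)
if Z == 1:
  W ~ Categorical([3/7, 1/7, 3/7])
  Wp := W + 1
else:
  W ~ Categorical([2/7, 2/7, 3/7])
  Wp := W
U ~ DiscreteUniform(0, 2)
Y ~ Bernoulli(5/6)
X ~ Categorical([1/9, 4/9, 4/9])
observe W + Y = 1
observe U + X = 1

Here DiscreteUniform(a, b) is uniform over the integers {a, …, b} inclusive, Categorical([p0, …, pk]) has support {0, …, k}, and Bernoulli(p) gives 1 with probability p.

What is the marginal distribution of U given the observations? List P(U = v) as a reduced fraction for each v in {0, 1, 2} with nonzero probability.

Enumerate traces; 12 have nonzero weight after conditioning:
  (Z=1, W=0, U=0, Y=1, X=1) weight 10/567
  (Z=1, W=0, U=1, Y=1, X=0) weight 5/1134
  (Z=1, W=1, U=0, Y=0, X=1) weight 2/1701
  (Z=1, W=1, U=1, Y=0, X=0) weight 1/3402
  (Z=2, W=0, U=0, Y=1, X=1) weight 20/1701
  (Z=2, W=0, U=1, Y=1, X=0) weight 5/1701
  (Z=2, W=1, U=0, Y=0, X=1) weight 4/1701
  (Z=2, W=1, U=1, Y=0, X=0) weight 1/1701
  … 4 more
Group by U:
  weight(U=0) = 80/1701
  weight(U=1) = 20/1701
Total weight = 80/1701 + 20/1701 = 100/1701
P(U=0 | obs) = 80/1701 / 100/1701 = 4/5
P(U=1 | obs) = 20/1701 / 100/1701 = 1/5

P(U=0) = 4/5, P(U=1) = 1/5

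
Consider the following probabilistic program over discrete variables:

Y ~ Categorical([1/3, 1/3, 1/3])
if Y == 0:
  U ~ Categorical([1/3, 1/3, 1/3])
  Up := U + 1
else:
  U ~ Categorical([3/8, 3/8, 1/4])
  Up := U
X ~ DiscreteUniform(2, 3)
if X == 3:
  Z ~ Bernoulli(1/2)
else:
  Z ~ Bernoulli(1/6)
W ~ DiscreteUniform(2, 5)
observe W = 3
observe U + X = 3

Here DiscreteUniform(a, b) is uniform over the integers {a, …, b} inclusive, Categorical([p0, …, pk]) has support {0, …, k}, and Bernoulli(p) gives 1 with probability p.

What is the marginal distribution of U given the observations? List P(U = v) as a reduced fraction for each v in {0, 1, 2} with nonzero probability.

Enumerate traces; 12 have nonzero weight after conditioning:
  (Y=0, U=0, X=3, Z=0, W=3) weight 1/144
  (Y=0, U=0, X=3, Z=1, W=3) weight 1/144
  (Y=0, U=1, X=2, Z=0, W=3) weight 5/432
  (Y=0, U=1, X=2, Z=1, W=3) weight 1/432
  (Y=1, U=0, X=3, Z=0, W=3) weight 1/128
  (Y=1, U=0, X=3, Z=1, W=3) weight 1/128
  (Y=1, U=1, X=2, Z=0, W=3) weight 5/384
  (Y=1, U=1, X=2, Z=1, W=3) weight 1/384
  … 4 more
Group by U:
  weight(U=0) = 13/288
  weight(U=1) = 13/288
Total weight = 13/288 + 13/288 = 13/144
P(U=0 | obs) = 13/288 / 13/144 = 1/2
P(U=1 | obs) = 13/288 / 13/144 = 1/2

P(U=0) = 1/2, P(U=1) = 1/2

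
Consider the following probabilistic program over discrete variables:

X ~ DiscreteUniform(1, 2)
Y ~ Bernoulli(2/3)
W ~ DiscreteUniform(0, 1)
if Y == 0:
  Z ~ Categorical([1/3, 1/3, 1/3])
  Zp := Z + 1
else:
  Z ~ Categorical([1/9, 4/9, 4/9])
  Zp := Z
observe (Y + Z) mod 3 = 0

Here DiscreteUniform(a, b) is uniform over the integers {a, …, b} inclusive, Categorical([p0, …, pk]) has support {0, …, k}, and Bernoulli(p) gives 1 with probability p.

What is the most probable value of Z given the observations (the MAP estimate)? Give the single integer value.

argmax_v P(Z = v | obs) = 2

Enumerate traces; 8 have nonzero weight after conditioning:
  (X=1, Y=0, W=0, Z=0) weight 1/36
  (X=1, Y=0, W=1, Z=0) weight 1/36
  (X=1, Y=1, W=0, Z=2) weight 2/27
  (X=1, Y=1, W=1, Z=2) weight 2/27
  (X=2, Y=0, W=0, Z=0) weight 1/36
  (X=2, Y=0, W=1, Z=0) weight 1/36
  (X=2, Y=1, W=0, Z=2) weight 2/27
  (X=2, Y=1, W=1, Z=2) weight 2/27
Group by Z:
  weight(Z=0) = 1/9
  weight(Z=2) = 8/27
Total weight = 1/9 + 8/27 = 11/27
P(Z=0 | obs) = 1/9 / 11/27 = 3/11
P(Z=2 | obs) = 8/27 / 11/27 = 8/11
argmax = 2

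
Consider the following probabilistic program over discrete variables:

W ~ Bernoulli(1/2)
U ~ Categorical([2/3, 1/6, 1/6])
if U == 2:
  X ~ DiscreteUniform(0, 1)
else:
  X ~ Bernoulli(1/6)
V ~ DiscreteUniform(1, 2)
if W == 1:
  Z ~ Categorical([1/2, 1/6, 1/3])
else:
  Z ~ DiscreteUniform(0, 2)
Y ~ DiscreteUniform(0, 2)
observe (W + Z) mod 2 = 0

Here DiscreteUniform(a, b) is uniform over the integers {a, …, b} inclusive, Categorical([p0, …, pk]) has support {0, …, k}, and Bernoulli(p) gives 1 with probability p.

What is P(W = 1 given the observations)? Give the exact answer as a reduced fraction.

Enumerate traces; 108 have nonzero weight after conditioning:
  (W=0, U=0, X=0, V=1, Z=0, Y=0) weight 5/324
  (W=0, U=0, X=0, V=1, Z=0, Y=1) weight 5/324
  (W=0, U=0, X=0, V=1, Z=0, Y=2) weight 5/324
  (W=0, U=0, X=0, V=1, Z=2, Y=0) weight 5/324
  (W=0, U=0, X=0, V=1, Z=2, Y=1) weight 5/324
  (W=0, U=0, X=0, V=1, Z=2, Y=2) weight 5/324
  (W=0, U=0, X=0, V=2, Z=0, Y=0) weight 5/324
  (W=0, U=0, X=0, V=2, Z=0, Y=1) weight 5/324
  (W=1, U=0, X=0, V=1, Z=1, Y=0) weight 5/648
  … 99 more
Group by W:
  weight(W=0) = 1/3
  weight(W=1) = 1/12
Total weight = 1/3 + 1/12 = 5/12
P(W=0 | obs) = 1/3 / 5/12 = 4/5
P(W=1 | obs) = 1/12 / 5/12 = 1/5

P(W = 1 | obs) = 1/5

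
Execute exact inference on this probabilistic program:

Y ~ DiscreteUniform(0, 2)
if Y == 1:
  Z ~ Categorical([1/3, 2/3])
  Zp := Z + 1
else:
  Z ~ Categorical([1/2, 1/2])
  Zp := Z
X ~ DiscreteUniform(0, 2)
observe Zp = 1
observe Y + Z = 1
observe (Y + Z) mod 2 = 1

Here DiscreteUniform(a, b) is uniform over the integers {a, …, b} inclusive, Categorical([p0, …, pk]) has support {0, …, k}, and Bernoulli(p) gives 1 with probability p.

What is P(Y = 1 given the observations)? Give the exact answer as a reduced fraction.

Enumerate traces; 6 have nonzero weight after conditioning:
  (Y=0, Z=1, X=0) weight 1/18
  (Y=0, Z=1, X=1) weight 1/18
  (Y=0, Z=1, X=2) weight 1/18
  (Y=1, Z=0, X=0) weight 1/27
  (Y=1, Z=0, X=1) weight 1/27
  (Y=1, Z=0, X=2) weight 1/27
Group by Y:
  weight(Y=0) = 1/6
  weight(Y=1) = 1/9
Total weight = 1/6 + 1/9 = 5/18
P(Y=0 | obs) = 1/6 / 5/18 = 3/5
P(Y=1 | obs) = 1/9 / 5/18 = 2/5

P(Y = 1 | obs) = 2/5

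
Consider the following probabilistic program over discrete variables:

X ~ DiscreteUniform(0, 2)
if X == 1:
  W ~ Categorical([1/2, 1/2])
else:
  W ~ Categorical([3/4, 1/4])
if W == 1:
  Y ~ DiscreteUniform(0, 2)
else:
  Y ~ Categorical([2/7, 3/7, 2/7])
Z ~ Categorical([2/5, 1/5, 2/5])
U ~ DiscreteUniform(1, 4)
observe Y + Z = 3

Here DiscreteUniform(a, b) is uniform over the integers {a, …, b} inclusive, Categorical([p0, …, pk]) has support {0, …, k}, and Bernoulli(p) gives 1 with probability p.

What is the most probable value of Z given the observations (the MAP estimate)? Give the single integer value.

argmax_v P(Z = v | obs) = 2

Enumerate traces; 48 have nonzero weight after conditioning:
  (X=0, W=0, Y=1, Z=2, U=1) weight 3/280
  (X=0, W=0, Y=1, Z=2, U=2) weight 3/280
  (X=0, W=0, Y=1, Z=2, U=3) weight 3/280
  (X=0, W=0, Y=1, Z=2, U=4) weight 3/280
  (X=0, W=0, Y=2, Z=1, U=1) weight 1/280
  (X=0, W=0, Y=2, Z=1, U=2) weight 1/280
  (X=0, W=0, Y=2, Z=1, U=3) weight 1/280
  (X=0, W=0, Y=2, Z=1, U=4) weight 1/280
  … 40 more
Group by Z:
  weight(Z=1) = 19/315
  weight(Z=2) = 10/63
Total weight = 19/315 + 10/63 = 23/105
P(Z=1 | obs) = 19/315 / 23/105 = 19/69
P(Z=2 | obs) = 10/63 / 23/105 = 50/69
argmax = 2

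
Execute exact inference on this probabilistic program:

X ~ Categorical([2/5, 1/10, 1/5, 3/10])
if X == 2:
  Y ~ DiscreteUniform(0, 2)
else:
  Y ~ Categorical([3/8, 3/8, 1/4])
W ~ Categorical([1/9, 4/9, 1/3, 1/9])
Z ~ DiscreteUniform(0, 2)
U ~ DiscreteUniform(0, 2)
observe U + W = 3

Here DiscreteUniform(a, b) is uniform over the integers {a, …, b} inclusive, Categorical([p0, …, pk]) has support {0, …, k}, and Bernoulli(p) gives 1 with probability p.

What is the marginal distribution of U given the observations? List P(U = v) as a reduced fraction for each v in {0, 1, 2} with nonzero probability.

Enumerate traces; 108 have nonzero weight after conditioning:
  (X=0, Y=0, W=1, Z=0, U=2) weight 1/135
  (X=0, Y=0, W=1, Z=1, U=2) weight 1/135
  (X=0, Y=0, W=1, Z=2, U=2) weight 1/135
  (X=0, Y=0, W=2, Z=0, U=1) weight 1/180
  (X=0, Y=0, W=2, Z=1, U=1) weight 1/180
  (X=0, Y=0, W=2, Z=2, U=1) weight 1/180
  (X=0, Y=0, W=3, Z=0, U=0) weight 1/540
  (X=0, Y=0, W=3, Z=1, U=0) weight 1/540
  … 100 more
Group by U:
  weight(U=0) = 1/27
  weight(U=1) = 1/9
  weight(U=2) = 4/27
Total weight = 1/27 + 1/9 + 4/27 = 8/27
P(U=0 | obs) = 1/27 / 8/27 = 1/8
P(U=1 | obs) = 1/9 / 8/27 = 3/8
P(U=2 | obs) = 4/27 / 8/27 = 1/2

P(U=0) = 1/8, P(U=1) = 3/8, P(U=2) = 1/2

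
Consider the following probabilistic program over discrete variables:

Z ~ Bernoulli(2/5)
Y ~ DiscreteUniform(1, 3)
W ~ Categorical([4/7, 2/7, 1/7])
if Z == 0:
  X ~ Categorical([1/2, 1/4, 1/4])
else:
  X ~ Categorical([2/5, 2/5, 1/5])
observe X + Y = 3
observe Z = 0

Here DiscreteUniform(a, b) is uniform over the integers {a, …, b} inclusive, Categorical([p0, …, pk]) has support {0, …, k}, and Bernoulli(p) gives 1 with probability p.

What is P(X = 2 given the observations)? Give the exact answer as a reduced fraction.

Enumerate traces; 9 have nonzero weight after conditioning:
  (Z=0, Y=1, W=0, X=2) weight 1/35
  (Z=0, Y=1, W=1, X=2) weight 1/70
  (Z=0, Y=1, W=2, X=2) weight 1/140
  (Z=0, Y=2, W=0, X=1) weight 1/35
  (Z=0, Y=2, W=1, X=1) weight 1/70
  (Z=0, Y=2, W=2, X=1) weight 1/140
  (Z=0, Y=3, W=0, X=0) weight 2/35
  (Z=0, Y=3, W=1, X=0) weight 1/35
  … 1 more
Group by X:
  weight(X=0) = 1/10
  weight(X=1) = 1/20
  weight(X=2) = 1/20
Total weight = 1/10 + 1/20 + 1/20 = 1/5
P(X=0 | obs) = 1/10 / 1/5 = 1/2
P(X=1 | obs) = 1/20 / 1/5 = 1/4
P(X=2 | obs) = 1/20 / 1/5 = 1/4

P(X = 2 | obs) = 1/4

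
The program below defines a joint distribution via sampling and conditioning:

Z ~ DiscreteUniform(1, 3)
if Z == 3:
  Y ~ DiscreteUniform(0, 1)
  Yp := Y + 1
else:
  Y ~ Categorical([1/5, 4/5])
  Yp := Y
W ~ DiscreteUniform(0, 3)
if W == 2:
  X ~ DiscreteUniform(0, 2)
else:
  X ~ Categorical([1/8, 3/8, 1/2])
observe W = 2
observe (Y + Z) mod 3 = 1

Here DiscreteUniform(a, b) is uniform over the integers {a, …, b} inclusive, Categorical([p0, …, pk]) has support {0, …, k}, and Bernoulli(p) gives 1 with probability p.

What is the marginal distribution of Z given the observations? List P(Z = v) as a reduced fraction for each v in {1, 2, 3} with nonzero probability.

P(Z=1) = 2/7, P(Z=3) = 5/7

Enumerate traces; 6 have nonzero weight after conditioning:
  (Z=1, Y=0, W=2, X=0) weight 1/180
  (Z=1, Y=0, W=2, X=1) weight 1/180
  (Z=1, Y=0, W=2, X=2) weight 1/180
  (Z=3, Y=1, W=2, X=0) weight 1/72
  (Z=3, Y=1, W=2, X=1) weight 1/72
  (Z=3, Y=1, W=2, X=2) weight 1/72
Group by Z:
  weight(Z=1) = 1/60
  weight(Z=3) = 1/24
Total weight = 1/60 + 1/24 = 7/120
P(Z=1 | obs) = 1/60 / 7/120 = 2/7
P(Z=3 | obs) = 1/24 / 7/120 = 5/7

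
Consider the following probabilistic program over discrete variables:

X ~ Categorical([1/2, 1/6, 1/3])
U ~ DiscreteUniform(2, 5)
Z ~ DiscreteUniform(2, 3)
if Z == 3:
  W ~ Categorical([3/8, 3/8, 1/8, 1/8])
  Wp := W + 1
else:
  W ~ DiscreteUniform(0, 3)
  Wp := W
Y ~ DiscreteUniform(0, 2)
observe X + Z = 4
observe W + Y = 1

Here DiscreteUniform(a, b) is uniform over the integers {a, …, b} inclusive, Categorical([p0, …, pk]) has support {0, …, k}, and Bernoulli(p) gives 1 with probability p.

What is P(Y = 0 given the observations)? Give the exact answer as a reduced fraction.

Enumerate traces; 16 have nonzero weight after conditioning:
  (X=1, U=2, Z=3, W=0, Y=1) weight 1/384
  (X=1, U=2, Z=3, W=1, Y=0) weight 1/384
  (X=1, U=3, Z=3, W=0, Y=1) weight 1/384
  (X=1, U=3, Z=3, W=1, Y=0) weight 1/384
  (X=1, U=4, Z=3, W=0, Y=1) weight 1/384
  (X=1, U=4, Z=3, W=1, Y=0) weight 1/384
  (X=1, U=5, Z=3, W=0, Y=1) weight 1/384
  (X=1, U=5, Z=3, W=1, Y=0) weight 1/384
  … 8 more
Group by Y:
  weight(Y=0) = 7/288
  weight(Y=1) = 7/288
Total weight = 7/288 + 7/288 = 7/144
P(Y=0 | obs) = 7/288 / 7/144 = 1/2
P(Y=1 | obs) = 7/288 / 7/144 = 1/2

P(Y = 0 | obs) = 1/2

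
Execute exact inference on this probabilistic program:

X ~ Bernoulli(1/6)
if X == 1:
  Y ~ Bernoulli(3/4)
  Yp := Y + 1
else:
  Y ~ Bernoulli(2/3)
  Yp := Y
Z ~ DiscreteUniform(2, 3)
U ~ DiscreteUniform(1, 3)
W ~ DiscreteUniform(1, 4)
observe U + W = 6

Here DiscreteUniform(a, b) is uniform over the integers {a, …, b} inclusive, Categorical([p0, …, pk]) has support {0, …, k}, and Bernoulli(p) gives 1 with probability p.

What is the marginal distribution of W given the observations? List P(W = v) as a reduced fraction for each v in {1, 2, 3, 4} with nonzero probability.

P(W=3) = 1/2, P(W=4) = 1/2

Enumerate traces; 16 have nonzero weight after conditioning:
  (X=0, Y=0, Z=2, U=2, W=4) weight 5/432
  (X=0, Y=0, Z=2, U=3, W=3) weight 5/432
  (X=0, Y=0, Z=3, U=2, W=4) weight 5/432
  (X=0, Y=0, Z=3, U=3, W=3) weight 5/432
  (X=0, Y=1, Z=2, U=2, W=4) weight 5/216
  (X=0, Y=1, Z=2, U=3, W=3) weight 5/216
  (X=0, Y=1, Z=3, U=2, W=4) weight 5/216
  (X=0, Y=1, Z=3, U=3, W=3) weight 5/216
  … 8 more
Group by W:
  weight(W=3) = 1/12
  weight(W=4) = 1/12
Total weight = 1/12 + 1/12 = 1/6
P(W=3 | obs) = 1/12 / 1/6 = 1/2
P(W=4 | obs) = 1/12 / 1/6 = 1/2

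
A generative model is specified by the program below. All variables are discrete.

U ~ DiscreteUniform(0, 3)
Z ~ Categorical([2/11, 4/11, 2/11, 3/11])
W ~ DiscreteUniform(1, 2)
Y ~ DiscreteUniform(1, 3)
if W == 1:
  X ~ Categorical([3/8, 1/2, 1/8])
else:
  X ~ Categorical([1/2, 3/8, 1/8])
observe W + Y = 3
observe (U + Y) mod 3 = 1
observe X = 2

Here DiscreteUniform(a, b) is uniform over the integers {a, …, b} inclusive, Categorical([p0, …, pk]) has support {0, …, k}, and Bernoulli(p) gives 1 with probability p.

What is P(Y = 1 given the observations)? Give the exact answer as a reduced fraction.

P(Y = 1 | obs) = 2/3

Enumerate traces; 12 have nonzero weight after conditioning:
  (U=0, Z=0, W=2, Y=1, X=2) weight 1/1056
  (U=0, Z=1, W=2, Y=1, X=2) weight 1/528
  (U=0, Z=2, W=2, Y=1, X=2) weight 1/1056
  (U=0, Z=3, W=2, Y=1, X=2) weight 1/704
  (U=2, Z=0, W=1, Y=2, X=2) weight 1/1056
  (U=2, Z=1, W=1, Y=2, X=2) weight 1/528
  (U=2, Z=2, W=1, Y=2, X=2) weight 1/1056
  (U=2, Z=3, W=1, Y=2, X=2) weight 1/704
  … 4 more
Group by Y:
  weight(Y=1) = 1/96
  weight(Y=2) = 1/192
Total weight = 1/96 + 1/192 = 1/64
P(Y=1 | obs) = 1/96 / 1/64 = 2/3
P(Y=2 | obs) = 1/192 / 1/64 = 1/3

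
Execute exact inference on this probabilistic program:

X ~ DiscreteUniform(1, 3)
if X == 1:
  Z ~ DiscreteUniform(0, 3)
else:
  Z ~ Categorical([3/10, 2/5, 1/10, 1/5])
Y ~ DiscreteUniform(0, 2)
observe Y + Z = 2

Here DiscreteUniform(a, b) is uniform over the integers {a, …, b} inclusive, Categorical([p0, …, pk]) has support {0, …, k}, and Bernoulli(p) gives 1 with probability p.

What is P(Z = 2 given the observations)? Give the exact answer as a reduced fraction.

P(Z = 2 | obs) = 9/47

Enumerate traces; 9 have nonzero weight after conditioning:
  (X=1, Z=0, Y=2) weight 1/36
  (X=1, Z=1, Y=1) weight 1/36
  (X=1, Z=2, Y=0) weight 1/36
  (X=2, Z=0, Y=2) weight 1/30
  (X=2, Z=1, Y=1) weight 2/45
  (X=2, Z=2, Y=0) weight 1/90
  (X=3, Z=0, Y=2) weight 1/30
  (X=3, Z=1, Y=1) weight 2/45
  … 1 more
Group by Z:
  weight(Z=0) = 17/180
  weight(Z=1) = 7/60
  weight(Z=2) = 1/20
Total weight = 17/180 + 7/60 + 1/20 = 47/180
P(Z=0 | obs) = 17/180 / 47/180 = 17/47
P(Z=1 | obs) = 7/60 / 47/180 = 21/47
P(Z=2 | obs) = 1/20 / 47/180 = 9/47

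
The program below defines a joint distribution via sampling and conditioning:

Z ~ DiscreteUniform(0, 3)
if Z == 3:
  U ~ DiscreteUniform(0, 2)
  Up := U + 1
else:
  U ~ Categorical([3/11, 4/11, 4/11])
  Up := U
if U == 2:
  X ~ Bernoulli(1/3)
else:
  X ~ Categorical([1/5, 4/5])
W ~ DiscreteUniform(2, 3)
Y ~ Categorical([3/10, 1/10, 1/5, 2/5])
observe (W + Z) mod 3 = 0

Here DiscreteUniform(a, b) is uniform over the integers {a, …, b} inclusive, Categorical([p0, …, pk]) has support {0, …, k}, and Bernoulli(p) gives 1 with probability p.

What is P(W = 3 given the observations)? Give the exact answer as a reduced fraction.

P(W = 3 | obs) = 2/3

Enumerate traces; 72 have nonzero weight after conditioning:
  (Z=0, U=0, X=0, W=3, Y=0) weight 9/4400
  (Z=0, U=0, X=0, W=3, Y=1) weight 3/4400
  (Z=0, U=0, X=0, W=3, Y=2) weight 3/2200
  (Z=0, U=0, X=0, W=3, Y=3) weight 3/1100
  (Z=0, U=0, X=1, W=3, Y=0) weight 9/1100
  (Z=0, U=0, X=1, W=3, Y=1) weight 3/1100
  (Z=0, U=0, X=1, W=3, Y=2) weight 3/550
  (Z=0, U=0, X=1, W=3, Y=3) weight 3/275
  (Z=1, U=0, X=0, W=2, Y=0) weight 9/4400
  … 63 more
Group by W:
  weight(W=2) = 1/8
  weight(W=3) = 1/4
Total weight = 1/8 + 1/4 = 3/8
P(W=2 | obs) = 1/8 / 3/8 = 1/3
P(W=3 | obs) = 1/4 / 3/8 = 2/3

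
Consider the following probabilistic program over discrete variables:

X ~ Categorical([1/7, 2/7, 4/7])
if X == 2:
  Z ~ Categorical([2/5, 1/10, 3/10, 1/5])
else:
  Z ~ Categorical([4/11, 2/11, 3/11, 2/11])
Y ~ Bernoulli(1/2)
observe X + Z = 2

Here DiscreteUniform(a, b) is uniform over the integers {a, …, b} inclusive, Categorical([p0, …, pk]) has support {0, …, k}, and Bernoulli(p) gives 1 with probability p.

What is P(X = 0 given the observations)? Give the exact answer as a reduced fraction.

Enumerate traces; 6 have nonzero weight after conditioning:
  (X=0, Z=2, Y=0) weight 3/154
  (X=0, Z=2, Y=1) weight 3/154
  (X=1, Z=1, Y=0) weight 2/77
  (X=1, Z=1, Y=1) weight 2/77
  (X=2, Z=0, Y=0) weight 4/35
  (X=2, Z=0, Y=1) weight 4/35
Group by X:
  weight(X=0) = 3/77
  weight(X=1) = 4/77
  weight(X=2) = 8/35
Total weight = 3/77 + 4/77 + 8/35 = 123/385
P(X=0 | obs) = 3/77 / 123/385 = 5/41
P(X=1 | obs) = 4/77 / 123/385 = 20/123
P(X=2 | obs) = 8/35 / 123/385 = 88/123

P(X = 0 | obs) = 5/41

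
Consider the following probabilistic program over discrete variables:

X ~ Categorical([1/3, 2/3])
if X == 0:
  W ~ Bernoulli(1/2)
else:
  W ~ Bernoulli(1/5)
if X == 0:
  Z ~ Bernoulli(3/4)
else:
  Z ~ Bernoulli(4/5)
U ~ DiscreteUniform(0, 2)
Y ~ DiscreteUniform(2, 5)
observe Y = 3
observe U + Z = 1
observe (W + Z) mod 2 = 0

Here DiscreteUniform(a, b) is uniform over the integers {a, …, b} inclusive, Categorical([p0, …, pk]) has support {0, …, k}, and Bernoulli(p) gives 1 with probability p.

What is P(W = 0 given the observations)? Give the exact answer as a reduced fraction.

Enumerate traces; 4 have nonzero weight after conditioning:
  (X=0, W=0, Z=0, U=1, Y=3) weight 1/288
  (X=0, W=1, Z=1, U=0, Y=3) weight 1/96
  (X=1, W=0, Z=0, U=1, Y=3) weight 2/225
  (X=1, W=1, Z=1, U=0, Y=3) weight 2/225
Group by W:
  weight(W=0) = 89/7200
  weight(W=1) = 139/7200
Total weight = 89/7200 + 139/7200 = 19/600
P(W=0 | obs) = 89/7200 / 19/600 = 89/228
P(W=1 | obs) = 139/7200 / 19/600 = 139/228

P(W = 0 | obs) = 89/228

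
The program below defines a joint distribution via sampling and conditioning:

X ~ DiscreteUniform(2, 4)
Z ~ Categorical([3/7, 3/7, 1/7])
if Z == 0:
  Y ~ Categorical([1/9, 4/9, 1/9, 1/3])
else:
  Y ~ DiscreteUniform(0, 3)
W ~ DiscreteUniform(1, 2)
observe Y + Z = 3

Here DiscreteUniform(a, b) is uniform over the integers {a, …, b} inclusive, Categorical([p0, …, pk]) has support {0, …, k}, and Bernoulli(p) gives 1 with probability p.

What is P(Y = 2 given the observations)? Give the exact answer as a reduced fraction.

Enumerate traces; 18 have nonzero weight after conditioning:
  (X=2, Z=0, Y=3, W=1) weight 1/42
  (X=2, Z=0, Y=3, W=2) weight 1/42
  (X=2, Z=1, Y=2, W=1) weight 1/56
  (X=2, Z=1, Y=2, W=2) weight 1/56
  (X=2, Z=2, Y=1, W=1) weight 1/168
  (X=2, Z=2, Y=1, W=2) weight 1/168
  (X=3, Z=0, Y=3, W=1) weight 1/42
  (X=3, Z=0, Y=3, W=2) weight 1/42
  … 10 more
Group by Y:
  weight(Y=1) = 1/28
  weight(Y=2) = 3/28
  weight(Y=3) = 1/7
Total weight = 1/28 + 3/28 + 1/7 = 2/7
P(Y=1 | obs) = 1/28 / 2/7 = 1/8
P(Y=2 | obs) = 3/28 / 2/7 = 3/8
P(Y=3 | obs) = 1/7 / 2/7 = 1/2

P(Y = 2 | obs) = 3/8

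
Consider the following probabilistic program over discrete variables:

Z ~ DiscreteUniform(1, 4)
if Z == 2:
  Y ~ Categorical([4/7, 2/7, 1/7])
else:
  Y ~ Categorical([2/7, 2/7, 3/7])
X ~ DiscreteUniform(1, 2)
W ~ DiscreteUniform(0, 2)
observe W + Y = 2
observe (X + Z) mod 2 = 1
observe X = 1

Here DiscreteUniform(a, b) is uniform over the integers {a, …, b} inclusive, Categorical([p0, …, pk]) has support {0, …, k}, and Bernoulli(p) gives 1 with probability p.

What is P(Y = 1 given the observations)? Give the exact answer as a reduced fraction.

P(Y = 1 | obs) = 2/7

Enumerate traces; 6 have nonzero weight after conditioning:
  (Z=2, Y=0, X=1, W=2) weight 1/42
  (Z=2, Y=1, X=1, W=1) weight 1/84
  (Z=2, Y=2, X=1, W=0) weight 1/168
  (Z=4, Y=0, X=1, W=2) weight 1/84
  (Z=4, Y=1, X=1, W=1) weight 1/84
  (Z=4, Y=2, X=1, W=0) weight 1/56
Group by Y:
  weight(Y=0) = 1/28
  weight(Y=1) = 1/42
  weight(Y=2) = 1/42
Total weight = 1/28 + 1/42 + 1/42 = 1/12
P(Y=0 | obs) = 1/28 / 1/12 = 3/7
P(Y=1 | obs) = 1/42 / 1/12 = 2/7
P(Y=2 | obs) = 1/42 / 1/12 = 2/7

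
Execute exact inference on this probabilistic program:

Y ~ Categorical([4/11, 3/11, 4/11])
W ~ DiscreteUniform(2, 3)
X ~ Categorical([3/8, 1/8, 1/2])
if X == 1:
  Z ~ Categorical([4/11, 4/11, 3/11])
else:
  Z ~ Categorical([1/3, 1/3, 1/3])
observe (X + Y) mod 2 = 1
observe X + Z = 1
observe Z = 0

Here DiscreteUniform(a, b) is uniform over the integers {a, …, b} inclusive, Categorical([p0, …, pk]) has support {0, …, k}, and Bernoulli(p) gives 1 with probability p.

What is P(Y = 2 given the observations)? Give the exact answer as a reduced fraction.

Enumerate traces; 4 have nonzero weight after conditioning:
  (Y=0, W=2, X=1, Z=0) weight 1/121
  (Y=0, W=3, X=1, Z=0) weight 1/121
  (Y=2, W=2, X=1, Z=0) weight 1/121
  (Y=2, W=3, X=1, Z=0) weight 1/121
Group by Y:
  weight(Y=0) = 2/121
  weight(Y=2) = 2/121
Total weight = 2/121 + 2/121 = 4/121
P(Y=0 | obs) = 2/121 / 4/121 = 1/2
P(Y=2 | obs) = 2/121 / 4/121 = 1/2

P(Y = 2 | obs) = 1/2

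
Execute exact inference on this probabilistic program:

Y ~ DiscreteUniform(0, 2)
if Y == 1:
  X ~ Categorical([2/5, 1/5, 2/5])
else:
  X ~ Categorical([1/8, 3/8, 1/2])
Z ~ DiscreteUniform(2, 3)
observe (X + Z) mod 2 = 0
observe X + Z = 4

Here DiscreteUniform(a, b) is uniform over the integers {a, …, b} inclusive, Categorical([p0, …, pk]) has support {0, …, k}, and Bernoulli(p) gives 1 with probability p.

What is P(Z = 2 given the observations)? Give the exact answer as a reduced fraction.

P(Z = 2 | obs) = 28/47

Enumerate traces; 6 have nonzero weight after conditioning:
  (Y=0, X=1, Z=3) weight 1/16
  (Y=0, X=2, Z=2) weight 1/12
  (Y=1, X=1, Z=3) weight 1/30
  (Y=1, X=2, Z=2) weight 1/15
  (Y=2, X=1, Z=3) weight 1/16
  (Y=2, X=2, Z=2) weight 1/12
Group by Z:
  weight(Z=2) = 7/30
  weight(Z=3) = 19/120
Total weight = 7/30 + 19/120 = 47/120
P(Z=2 | obs) = 7/30 / 47/120 = 28/47
P(Z=3 | obs) = 19/120 / 47/120 = 19/47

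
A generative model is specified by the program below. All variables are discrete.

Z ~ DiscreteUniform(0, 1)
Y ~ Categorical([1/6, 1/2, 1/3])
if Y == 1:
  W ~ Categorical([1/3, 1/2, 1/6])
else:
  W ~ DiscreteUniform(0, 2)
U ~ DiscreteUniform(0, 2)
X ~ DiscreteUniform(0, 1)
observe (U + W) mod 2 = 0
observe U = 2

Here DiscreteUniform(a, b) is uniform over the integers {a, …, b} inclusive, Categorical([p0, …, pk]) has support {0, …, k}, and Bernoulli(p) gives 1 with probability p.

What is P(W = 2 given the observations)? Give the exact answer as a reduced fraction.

Enumerate traces; 24 have nonzero weight after conditioning:
  (Z=0, Y=0, W=0, U=2, X=0) weight 1/216
  (Z=0, Y=0, W=0, U=2, X=1) weight 1/216
  (Z=0, Y=0, W=2, U=2, X=0) weight 1/216
  (Z=0, Y=0, W=2, U=2, X=1) weight 1/216
  (Z=0, Y=1, W=0, U=2, X=0) weight 1/72
  (Z=0, Y=1, W=0, U=2, X=1) weight 1/72
  (Z=0, Y=1, W=2, U=2, X=0) weight 1/144
  (Z=0, Y=1, W=2, U=2, X=1) weight 1/144
  … 16 more
Group by W:
  weight(W=0) = 1/9
  weight(W=2) = 1/12
Total weight = 1/9 + 1/12 = 7/36
P(W=0 | obs) = 1/9 / 7/36 = 4/7
P(W=2 | obs) = 1/12 / 7/36 = 3/7

P(W = 2 | obs) = 3/7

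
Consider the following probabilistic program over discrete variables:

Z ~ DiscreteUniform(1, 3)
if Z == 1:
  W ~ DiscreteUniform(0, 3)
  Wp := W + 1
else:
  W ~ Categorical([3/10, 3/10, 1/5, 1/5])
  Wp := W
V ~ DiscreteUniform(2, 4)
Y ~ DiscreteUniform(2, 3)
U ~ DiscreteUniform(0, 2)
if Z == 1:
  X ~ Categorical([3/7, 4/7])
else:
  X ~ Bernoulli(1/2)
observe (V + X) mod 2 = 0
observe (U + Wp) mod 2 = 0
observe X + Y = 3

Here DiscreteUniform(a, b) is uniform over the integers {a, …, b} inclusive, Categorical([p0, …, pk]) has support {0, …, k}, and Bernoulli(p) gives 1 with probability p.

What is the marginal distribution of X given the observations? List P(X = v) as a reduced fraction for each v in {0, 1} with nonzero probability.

P(X=0) = 20/31, P(X=1) = 11/31

Enumerate traces; 54 have nonzero weight after conditioning:
  (Z=1, W=0, V=2, Y=3, U=1, X=0) weight 1/504
  (Z=1, W=0, V=3, Y=2, U=1, X=1) weight 1/378
  (Z=1, W=0, V=4, Y=3, U=1, X=0) weight 1/504
  (Z=1, W=1, V=2, Y=3, U=0, X=0) weight 1/504
  (Z=1, W=1, V=2, Y=3, U=2, X=0) weight 1/504
  (Z=1, W=1, V=3, Y=2, U=0, X=1) weight 1/378
  (Z=1, W=1, V=3, Y=2, U=2, X=1) weight 1/378
  (Z=1, W=1, V=4, Y=3, U=0, X=0) weight 1/504
  … 46 more
Group by X:
  weight(X=0) = 5/63
  weight(X=1) = 11/252
Total weight = 5/63 + 11/252 = 31/252
P(X=0 | obs) = 5/63 / 31/252 = 20/31
P(X=1 | obs) = 11/252 / 31/252 = 11/31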